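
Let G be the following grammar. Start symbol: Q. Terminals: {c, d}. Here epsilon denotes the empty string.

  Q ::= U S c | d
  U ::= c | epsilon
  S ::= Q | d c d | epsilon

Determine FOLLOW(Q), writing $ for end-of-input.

{$, c}

FIRST(U): from U::=c we get {c}; from U::=epsilon we get {epsilon}. So FIRST(U) = {epsilon, c}.
FIRST(Q): from Q::=U S c we get {c, d}; from Q::=d we get {d}. So FIRST(Q) = {c, d}.
FIRST(S): from S::=Q we get {c, d}; from S::=d c d we get {d}; from S::=epsilon we get {epsilon}. So FIRST(S) = {epsilon, c, d}.
FOLLOW(Q) includes $ since Q is the start symbol.
FOLLOW(U): in Q::=U S c, U is followed by S c with FIRST {c, d}. Thus FOLLOW(U) = {c, d}.
FOLLOW(S): in Q::=U S c, S is followed by c with FIRST {c}. Thus FOLLOW(S) = {c}.
FOLLOW(Q): in S::=Q, the suffix after Q is empty, so FOLLOW(Q) ⊇ FOLLOW(S) = {c}. Thus FOLLOW(Q) = {$, c}.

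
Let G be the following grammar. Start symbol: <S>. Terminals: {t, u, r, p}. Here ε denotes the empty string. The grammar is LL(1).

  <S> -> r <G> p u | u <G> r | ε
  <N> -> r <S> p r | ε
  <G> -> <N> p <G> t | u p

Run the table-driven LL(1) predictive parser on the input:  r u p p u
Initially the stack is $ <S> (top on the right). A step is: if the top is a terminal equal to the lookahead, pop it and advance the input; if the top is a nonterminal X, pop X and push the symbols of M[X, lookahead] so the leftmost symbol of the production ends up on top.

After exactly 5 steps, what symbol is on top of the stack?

p

     Stack        Input        Action
  1  $ <S>        r u p p u $  expand <S> -> r <G> p u
  2  $ u p <G> r  r u p p u $  match r
  3  $ u p <G>    u p p u $    expand <G> -> u p
  4  $ u p p u    u p p u $    match u
  5  $ u p p      p p u $      match p
Stack after step 5: $ u p (top = p).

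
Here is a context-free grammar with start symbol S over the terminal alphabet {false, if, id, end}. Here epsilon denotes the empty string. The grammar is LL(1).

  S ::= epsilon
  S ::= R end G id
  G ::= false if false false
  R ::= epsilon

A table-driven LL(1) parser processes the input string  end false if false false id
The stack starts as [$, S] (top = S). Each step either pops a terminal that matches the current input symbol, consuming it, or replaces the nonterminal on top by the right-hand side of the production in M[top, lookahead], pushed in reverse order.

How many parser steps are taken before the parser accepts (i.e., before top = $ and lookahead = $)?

     Stack                      Input                          Action
  1  $ S                        end false if false false id $  expand S ::= R end G id
  2  $ id G end R               end false if false false id $  expand R ::= epsilon
  3  $ id G end                 end false if false false id $  match end
  4  $ id G                     false if false false id $      expand G ::= false if false false
  5  $ id false false if false  false if false false id $      match false
  6  $ id false false if        if false false id $            match if
  7  $ id false false           false false id $               match false
  8  $ id false                 false id $                     match false
  9  $ id                       id $                           match id
Accept reached after 9 steps.

9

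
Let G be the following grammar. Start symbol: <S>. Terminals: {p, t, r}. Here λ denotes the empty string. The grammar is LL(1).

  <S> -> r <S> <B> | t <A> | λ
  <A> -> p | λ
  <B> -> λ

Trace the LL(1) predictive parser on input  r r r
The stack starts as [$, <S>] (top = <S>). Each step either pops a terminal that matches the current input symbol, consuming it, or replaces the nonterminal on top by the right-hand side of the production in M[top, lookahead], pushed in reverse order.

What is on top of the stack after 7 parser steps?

<B>

step 1: stack=$ <S>  input=r r r $  — expand <S> -> r <S> <B>
step 2: stack=$ <B> <S> r  input=r r r $  — match r
step 3: stack=$ <B> <S>  input=r r $  — expand <S> -> r <S> <B>
step 4: stack=$ <B> <B> <S> r  input=r r $  — match r
step 5: stack=$ <B> <B> <S>  input=r $  — expand <S> -> r <S> <B>
step 6: stack=$ <B> <B> <B> <S> r  input=r $  — match r
step 7: stack=$ <B> <B> <B> <S>  input=$  — expand <S> -> λ
Stack after step 7: $ <B> <B> <B> (top = <B>).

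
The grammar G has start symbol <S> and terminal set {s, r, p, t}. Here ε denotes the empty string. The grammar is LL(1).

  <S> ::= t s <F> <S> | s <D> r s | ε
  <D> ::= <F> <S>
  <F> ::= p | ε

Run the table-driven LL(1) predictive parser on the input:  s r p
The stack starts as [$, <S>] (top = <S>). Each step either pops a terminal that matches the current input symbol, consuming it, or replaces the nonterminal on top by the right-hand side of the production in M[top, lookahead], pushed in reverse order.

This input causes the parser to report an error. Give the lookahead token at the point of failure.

     Stack          Input    Action
  1  $ <S>          s r p $  expand <S> ::= s <D> r s
  2  $ s r <D> s    s r p $  match s
  3  $ s r <D>      r p $    expand <D> ::= <F> <S>
  4  $ s r <S> <F>  r p $    expand <F> ::= ε
  5  $ s r <S>      r p $    expand <S> ::= ε
  6  $ s r          r p $    match r
  7  $ s            p $      error: top is terminal s but lookahead is p

p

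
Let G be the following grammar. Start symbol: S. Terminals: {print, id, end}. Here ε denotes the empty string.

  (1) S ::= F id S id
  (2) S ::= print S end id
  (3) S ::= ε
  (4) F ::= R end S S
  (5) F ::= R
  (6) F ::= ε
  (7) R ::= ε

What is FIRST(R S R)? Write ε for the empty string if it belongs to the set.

{ε, end, id, print}

FIRST(R) = {ε}
FIRST(F) = {ε, end}  (via R end S S, R)
FIRST(S) = {ε, end, id, print}  (via F id S id)
FIRST(R S R): take FIRST of each symbol in turn, carrying on past any symbol whose FIRST contains ε; result {ε, end, id, print}.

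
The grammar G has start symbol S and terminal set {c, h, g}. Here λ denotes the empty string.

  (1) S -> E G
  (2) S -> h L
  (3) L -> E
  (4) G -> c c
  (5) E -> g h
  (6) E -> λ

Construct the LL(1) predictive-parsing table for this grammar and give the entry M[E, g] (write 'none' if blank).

FIRST(G): from G->c c we get {c}. So FIRST(G) = {c}.
FIRST(E): from E->g h we get {g}; from E->λ we get {λ}. So FIRST(E) = {λ, g}.
FIRST(S): from S->E G we get {c, g}; from S->h L we get {h}. So FIRST(S) = {c, g, h}.
FIRST(L): from L->E we get {λ, g}. So FIRST(L) = {λ, g}.
FOLLOW(S) includes $ since S is the start symbol.
FOLLOW(L): in S->h L, the suffix after L is empty, so FOLLOW(L) ⊇ FOLLOW(S) = {$}. Thus FOLLOW(L) = {$}.
FOLLOW(E): in S->E G, E is followed by G with FIRST {c}; in L->E, the suffix after E is empty, so FOLLOW(E) ⊇ FOLLOW(L) = {$}. Thus FOLLOW(E) = {$, c}.
For E -> g h: FIRST(g h) = {g}, so it goes in M[E, t] for t ∈ {g}.
For E -> λ: FIRST(λ) = {λ}, so it goes in M[E, t] for t ∈ {}; since λ ∈ FIRST, also for every t ∈ FOLLOW(E) = {$, c}.

E -> g h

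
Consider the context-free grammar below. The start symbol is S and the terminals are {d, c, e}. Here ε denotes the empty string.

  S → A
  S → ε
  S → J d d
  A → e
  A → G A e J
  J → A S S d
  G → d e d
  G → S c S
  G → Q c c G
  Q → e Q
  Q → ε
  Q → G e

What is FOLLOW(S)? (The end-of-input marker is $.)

{$, c, d, e}

FIRST(S) = {ε, c, d, e}  (via A, J d d)
FIRST(A) = {c, d, e}  (via G A e J)
FIRST(J) = {c, d, e}  (via A S S d)
FIRST(G) = {c, d, e}  (via S c S, Q c c G)
FIRST(Q) = {ε, c, d, e}  (via G e)
FOLLOW(S) includes $ since S is the start symbol.
FOLLOW(G): in A→G A e J, G is followed by A e J with FIRST {c, d, e}; in G→Q c c G, the suffix after G is empty (adds nothing new); in Q→G e, G is followed by e with FIRST {e}. Thus FOLLOW(G) = {c, d, e}.
FOLLOW(S): in J→A S S d (occurrence 1), S is followed by S d with FIRST {c, d, e}; in J→A S S d (occurrence 2), S is followed by d with FIRST {d}; in G→S c S (occurrence 1), S is followed by c S with FIRST {c}; in G→S c S (occurrence 2), the suffix after S is empty, so FOLLOW(S) ⊇ FOLLOW(G) = {c, d, e}. Thus FOLLOW(S) = {$, c, d, e}.
FOLLOW(A): in S→A, the suffix after A is empty, so FOLLOW(A) ⊇ FOLLOW(S) = {$, c, d, e}; in A→G A e J, A is followed by e J with FIRST {e}; in J→A S S d, A is followed by S S d with FIRST {c, d, e}. Thus FOLLOW(A) = {$, c, d, e}.
FOLLOW(J): in S→J d d, J is followed by d d with FIRST {d}; in A→G A e J, the suffix after J is empty, so FOLLOW(J) ⊇ FOLLOW(A) = {$, c, d, e}. Thus FOLLOW(J) = {$, c, d, e}.
FOLLOW(Q): in G→Q c c G, Q is followed by c c G with FIRST {c}; in Q→e Q, the suffix after Q is empty (adds nothing new). Thus FOLLOW(Q) = {c}.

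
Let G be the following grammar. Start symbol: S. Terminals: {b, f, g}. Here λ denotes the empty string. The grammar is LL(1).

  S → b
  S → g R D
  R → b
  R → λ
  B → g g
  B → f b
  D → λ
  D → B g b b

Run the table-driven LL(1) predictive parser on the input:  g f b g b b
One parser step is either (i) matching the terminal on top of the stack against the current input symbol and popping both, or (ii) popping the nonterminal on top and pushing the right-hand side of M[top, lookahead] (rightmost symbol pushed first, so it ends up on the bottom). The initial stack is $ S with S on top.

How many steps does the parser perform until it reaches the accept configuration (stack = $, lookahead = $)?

10

step 1: stack=$ S  input=g f b g b b $  — expand S → g R D
step 2: stack=$ D R g  input=g f b g b b $  — match g
step 3: stack=$ D R  input=f b g b b $  — expand R → λ
step 4: stack=$ D  input=f b g b b $  — expand D → B g b b
step 5: stack=$ b b g B  input=f b g b b $  — expand B → f b
step 6: stack=$ b b g b f  input=f b g b b $  — match f
step 7: stack=$ b b g b  input=b g b b $  — match b
step 8: stack=$ b b g  input=g b b $  — match g
step 9: stack=$ b b  input=b b $  — match b
step 10: stack=$ b  input=b $  — match b
Accept reached after 10 steps.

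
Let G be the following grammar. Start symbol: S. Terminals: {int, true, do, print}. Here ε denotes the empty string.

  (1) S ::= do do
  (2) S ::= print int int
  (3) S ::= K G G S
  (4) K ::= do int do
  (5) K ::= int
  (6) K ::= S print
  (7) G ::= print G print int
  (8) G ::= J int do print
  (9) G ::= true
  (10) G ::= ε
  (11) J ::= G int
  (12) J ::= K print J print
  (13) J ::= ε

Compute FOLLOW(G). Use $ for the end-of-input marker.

{do, int, print, true}

FIRST(S) = {do, int, print}  (via K G G S)
FIRST(K) = {do, int, print}  (via S print)
FIRST(G) = {ε, do, int, print, true}  (via J int do print)
FIRST(J) = {ε, do, int, print, true}  (via G int, K print J print)
FOLLOW(S) includes $ since S is the start symbol.
FOLLOW(S): in S::=K G G S, the suffix after S is empty (adds nothing new); in K::=S print, S is followed by print with FIRST {print}. Thus FOLLOW(S) = {$, print}.
FOLLOW(K): in S::=K G G S, K is followed by G G S with FIRST {do, int, print, true}; in J::=K print J print, K is followed by print J print with FIRST {print}. Thus FOLLOW(K) = {do, int, print, true}.
FOLLOW(G): in S::=K G G S (occurrence 1), G is followed by G S with FIRST {do, int, print, true}; in S::=K G G S (occurrence 2), G is followed by S with FIRST {do, int, print}; in G::=print G print int, G is followed by print int with FIRST {print}; in J::=G int, G is followed by int with FIRST {int}. Thus FOLLOW(G) = {do, int, print, true}.
FOLLOW(J): in G::=J int do print, J is followed by int do print with FIRST {int}; in J::=K print J print, J is followed by print with FIRST {print}. Thus FOLLOW(J) = {int, print}.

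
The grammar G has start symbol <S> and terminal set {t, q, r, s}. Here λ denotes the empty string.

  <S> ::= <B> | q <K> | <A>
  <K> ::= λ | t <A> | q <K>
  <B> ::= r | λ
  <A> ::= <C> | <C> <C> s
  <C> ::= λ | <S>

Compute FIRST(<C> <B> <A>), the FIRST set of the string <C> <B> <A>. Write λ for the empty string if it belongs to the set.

{λ, q, r, s}

FIRST(<K>) = {λ, q, t}
FIRST(<B>) = {λ, r}
FIRST(<S>) = {λ, q, r, s}  (via <B>, <A>)
FIRST(<C>) = {λ, q, r, s}  (via <S>)
FIRST(<A>) = {λ, q, r, s}  (via <C>, <C> <C> s)
FIRST(<C> <B> <A>): take FIRST of each symbol in turn, carrying on past any symbol whose FIRST contains λ; result {λ, q, r, s}.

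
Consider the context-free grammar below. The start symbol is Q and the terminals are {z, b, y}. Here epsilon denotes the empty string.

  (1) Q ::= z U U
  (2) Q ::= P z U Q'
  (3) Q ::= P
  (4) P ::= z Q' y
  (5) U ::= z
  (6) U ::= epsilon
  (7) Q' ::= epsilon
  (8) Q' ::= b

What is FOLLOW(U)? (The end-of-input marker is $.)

{$, b, z}

FIRST(P) = {z}
FIRST(U) = {epsilon, z}
FIRST(Q') = {epsilon, b}
FIRST(Q) = {z}  (via P z U Q', P)
FOLLOW(Q) includes $ since Q is the start symbol.
FOLLOW(Q): Q appears on no right-hand side. Thus FOLLOW(Q) = {$}.
FOLLOW(P): in Q::=P z U Q', P is followed by z U Q' with FIRST {z}; in Q::=P, the suffix after P is empty, so FOLLOW(P) ⊇ FOLLOW(Q) = {$}. Thus FOLLOW(P) = {$, z}.
FOLLOW(U): in Q::=z U U (occurrence 1), U is followed by U with FIRST {epsilon, z}; in Q::=z U U (occurrence 1), the suffix after U is nullable, so FOLLOW(U) ⊇ FOLLOW(Q) = {$}; in Q::=z U U (occurrence 2), the suffix after U is empty, so FOLLOW(U) ⊇ FOLLOW(Q) = {$}; in Q::=P z U Q', U is followed by Q' with FIRST {epsilon, b}; in Q::=P z U Q', the suffix after U is nullable, so FOLLOW(U) ⊇ FOLLOW(Q) = {$}. Thus FOLLOW(U) = {$, b, z}.
FOLLOW(Q'): in Q::=P z U Q', the suffix after Q' is empty, so FOLLOW(Q') ⊇ FOLLOW(Q) = {$}; in P::=z Q' y, Q' is followed by y with FIRST {y}. Thus FOLLOW(Q') = {$, y}.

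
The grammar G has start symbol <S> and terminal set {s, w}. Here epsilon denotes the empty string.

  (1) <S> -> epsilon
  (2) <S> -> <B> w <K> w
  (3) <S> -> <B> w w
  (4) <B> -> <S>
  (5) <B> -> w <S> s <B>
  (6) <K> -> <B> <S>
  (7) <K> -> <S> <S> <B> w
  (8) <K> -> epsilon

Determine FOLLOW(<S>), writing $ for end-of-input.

{$, s, w}

FIRST(<S>) = {epsilon, w}  (via <B> w <K> w, <B> w w)
FIRST(<B>) = {epsilon, w}  (via <S>)
FIRST(<K>) = {epsilon, w}  (via <B> <S>, <S> <S> <B> w)
FOLLOW(<S>) includes $ since <S> is the start symbol.
FOLLOW(<K>): in <S>-><B> w <K> w, <K> is followed by w with FIRST {w}. Thus FOLLOW(<K>) = {w}.
FOLLOW(<B>): in <S>-><B> w <K> w, <B> is followed by w <K> w with FIRST {w}; in <S>-><B> w w, <B> is followed by w w with FIRST {w}; in <B>->w <S> s <B>, the suffix after <B> is empty (adds nothing new); in <K>-><B> <S>, <B> is followed by <S> with FIRST {epsilon, w}; in <K>-><B> <S>, the suffix after <B> is nullable, so FOLLOW(<B>) ⊇ FOLLOW(<K>) = {w}; in <K>-><S> <S> <B> w, <B> is followed by w with FIRST {w}. Thus FOLLOW(<B>) = {w}.
FOLLOW(<S>): in <B>-><S>, the suffix after <S> is empty, so FOLLOW(<S>) ⊇ FOLLOW(<B>) = {w}; in <B>->w <S> s <B>, <S> is followed by s <B> with FIRST {s}; in <K>-><B> <S>, the suffix after <S> is empty, so FOLLOW(<S>) ⊇ FOLLOW(<K>) = {w}; in <K>-><S> <S> <B> w (occurrence 1), <S> is followed by <S> <B> w with FIRST {w}; in <K>-><S> <S> <B> w (occurrence 2), <S> is followed by <B> w with FIRST {w}. Thus FOLLOW(<S>) = {$, s, w}.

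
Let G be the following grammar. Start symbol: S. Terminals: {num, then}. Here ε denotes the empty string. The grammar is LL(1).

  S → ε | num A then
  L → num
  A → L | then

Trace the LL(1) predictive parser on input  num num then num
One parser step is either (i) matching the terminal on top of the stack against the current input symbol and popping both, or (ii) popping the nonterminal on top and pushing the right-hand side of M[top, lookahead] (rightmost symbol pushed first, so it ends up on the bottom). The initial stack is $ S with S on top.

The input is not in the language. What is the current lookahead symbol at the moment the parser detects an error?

step 1: stack=$ S  input=num num then num $  — expand S → num A then
step 2: stack=$ then A num  input=num num then num $  — match num
step 3: stack=$ then A  input=num then num $  — expand A → L
step 4: stack=$ then L  input=num then num $  — expand L → num
step 5: stack=$ then num  input=num then num $  — match num
step 6: stack=$ then  input=then num $  — match then
step 7: stack=$  input=num $  — error: stack empty but input remains

num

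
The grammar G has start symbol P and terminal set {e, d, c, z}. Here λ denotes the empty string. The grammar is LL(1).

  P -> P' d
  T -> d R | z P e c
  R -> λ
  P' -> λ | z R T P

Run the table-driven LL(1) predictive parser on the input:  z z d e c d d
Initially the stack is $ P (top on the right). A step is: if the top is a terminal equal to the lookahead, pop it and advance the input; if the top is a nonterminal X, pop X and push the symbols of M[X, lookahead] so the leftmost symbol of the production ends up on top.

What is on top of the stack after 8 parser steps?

d

step 1: stack=$ P  input=z z d e c d d $  — expand P -> P' d
step 2: stack=$ d P'  input=z z d e c d d $  — expand P' -> z R T P
step 3: stack=$ d P T R z  input=z z d e c d d $  — match z
step 4: stack=$ d P T R  input=z d e c d d $  — expand R -> λ
step 5: stack=$ d P T  input=z d e c d d $  — expand T -> z P e c
step 6: stack=$ d P c e P z  input=z d e c d d $  — match z
step 7: stack=$ d P c e P  input=d e c d d $  — expand P -> P' d
step 8: stack=$ d P c e d P'  input=d e c d d $  — expand P' -> λ
Stack after step 8: $ d P c e d (top = d).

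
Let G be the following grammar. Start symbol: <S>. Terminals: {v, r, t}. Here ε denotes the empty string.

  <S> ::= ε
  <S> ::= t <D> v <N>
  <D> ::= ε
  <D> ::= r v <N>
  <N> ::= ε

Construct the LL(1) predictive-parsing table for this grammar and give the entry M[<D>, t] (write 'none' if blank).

none

FIRST(<S>) = {ε, t}
FIRST(<D>) = {ε, r}
FIRST(<N>) = {ε}
FOLLOW(<S>) includes $ since <S> is the start symbol.
FOLLOW(<D>): in <S>::=t <D> v <N>, <D> is followed by v <N> with FIRST {v}. Thus FOLLOW(<D>) = {v}.
For <D> ::= ε: FIRST(ε) = {ε}, so it goes in M[<D>, t] for t ∈ {}; since ε ∈ FIRST, also for every t ∈ FOLLOW(<D>) = {v}.
For <D> ::= r v <N>: FIRST(r v <N>) = {r}, so it goes in M[<D>, t] for t ∈ {r}.
None of these place a production in M[<D>, t].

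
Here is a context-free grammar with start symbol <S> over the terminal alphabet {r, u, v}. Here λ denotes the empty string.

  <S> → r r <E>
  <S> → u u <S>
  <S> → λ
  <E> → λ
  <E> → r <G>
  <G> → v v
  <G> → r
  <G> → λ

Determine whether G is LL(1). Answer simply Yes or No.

Yes

FIRST(<S>) = {λ, r, u}
FIRST(<E>) = {λ, r}
FIRST(<G>) = {λ, r, v}
FOLLOW(<S>) = {$}
FOLLOW(<E>) = {$}
FOLLOW(<G>) = {$}
Each cell of M receives at most one production.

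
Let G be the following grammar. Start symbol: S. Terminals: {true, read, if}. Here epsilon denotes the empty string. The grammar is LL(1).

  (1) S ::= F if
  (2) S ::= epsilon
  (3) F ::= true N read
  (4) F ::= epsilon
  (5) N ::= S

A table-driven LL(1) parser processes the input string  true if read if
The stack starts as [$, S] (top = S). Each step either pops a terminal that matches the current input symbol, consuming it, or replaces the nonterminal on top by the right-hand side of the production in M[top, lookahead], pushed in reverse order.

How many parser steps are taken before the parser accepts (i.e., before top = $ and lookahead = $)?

9

step 1: stack=$ S  input=true if read if $  — expand S ::= F if
step 2: stack=$ if F  input=true if read if $  — expand F ::= true N read
step 3: stack=$ if read N true  input=true if read if $  — match true
step 4: stack=$ if read N  input=if read if $  — expand N ::= S
step 5: stack=$ if read S  input=if read if $  — expand S ::= F if
step 6: stack=$ if read if F  input=if read if $  — expand F ::= epsilon
step 7: stack=$ if read if  input=if read if $  — match if
step 8: stack=$ if read  input=read if $  — match read
step 9: stack=$ if  input=if $  — match if
Accept reached after 9 steps.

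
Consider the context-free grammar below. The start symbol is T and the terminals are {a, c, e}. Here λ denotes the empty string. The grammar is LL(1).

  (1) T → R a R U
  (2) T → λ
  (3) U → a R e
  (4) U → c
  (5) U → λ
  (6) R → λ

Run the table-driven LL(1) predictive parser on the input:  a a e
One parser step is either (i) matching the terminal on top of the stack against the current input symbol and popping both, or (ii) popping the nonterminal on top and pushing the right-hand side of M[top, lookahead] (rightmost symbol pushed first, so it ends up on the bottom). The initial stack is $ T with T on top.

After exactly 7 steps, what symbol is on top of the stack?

step 1: stack=$ T  input=a a e $  — expand T → R a R U
step 2: stack=$ U R a R  input=a a e $  — expand R → λ
step 3: stack=$ U R a  input=a a e $  — match a
step 4: stack=$ U R  input=a e $  — expand R → λ
step 5: stack=$ U  input=a e $  — expand U → a R e
step 6: stack=$ e R a  input=a e $  — match a
step 7: stack=$ e R  input=e $  — expand R → λ
Stack after step 7: $ e (top = e).

e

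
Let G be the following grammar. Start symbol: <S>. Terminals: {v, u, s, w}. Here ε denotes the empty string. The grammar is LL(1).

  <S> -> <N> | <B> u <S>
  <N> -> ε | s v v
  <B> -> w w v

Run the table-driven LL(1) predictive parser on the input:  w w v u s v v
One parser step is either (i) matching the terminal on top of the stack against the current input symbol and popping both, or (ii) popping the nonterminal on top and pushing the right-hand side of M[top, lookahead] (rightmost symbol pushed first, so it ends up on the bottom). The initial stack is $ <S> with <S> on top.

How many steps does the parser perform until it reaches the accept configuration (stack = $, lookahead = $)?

11

step 1: stack=$ <S>  input=w w v u s v v $  — expand <S> -> <B> u <S>
step 2: stack=$ <S> u <B>  input=w w v u s v v $  — expand <B> -> w w v
step 3: stack=$ <S> u v w w  input=w w v u s v v $  — match w
step 4: stack=$ <S> u v w  input=w v u s v v $  — match w
step 5: stack=$ <S> u v  input=v u s v v $  — match v
step 6: stack=$ <S> u  input=u s v v $  — match u
step 7: stack=$ <S>  input=s v v $  — expand <S> -> <N>
step 8: stack=$ <N>  input=s v v $  — expand <N> -> s v v
step 9: stack=$ v v s  input=s v v $  — match s
step 10: stack=$ v v  input=v v $  — match v
step 11: stack=$ v  input=v $  — match v
Accept reached after 11 steps.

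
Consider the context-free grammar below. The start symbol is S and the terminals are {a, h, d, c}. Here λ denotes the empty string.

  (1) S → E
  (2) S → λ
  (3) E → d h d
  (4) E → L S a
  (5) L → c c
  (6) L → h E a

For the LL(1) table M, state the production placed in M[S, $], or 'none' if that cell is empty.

FIRST(L) = {c, h}
FIRST(E) = {c, d, h}  (via L S a)
FIRST(S) = {λ, c, d, h}  (via E)
FOLLOW(S) includes $ since S is the start symbol.
FOLLOW(S): in E→L S a, S is followed by a with FIRST {a}. Thus FOLLOW(S) = {$, a}.
For S → E: FIRST(E) = {c, d, h}, so it goes in M[S, t] for t ∈ {c, d, h}.
For S → λ: FIRST(λ) = {λ}, so it goes in M[S, t] for t ∈ {}; since λ ∈ FIRST, also for every t ∈ FOLLOW(S) = {$, a}.

S → λ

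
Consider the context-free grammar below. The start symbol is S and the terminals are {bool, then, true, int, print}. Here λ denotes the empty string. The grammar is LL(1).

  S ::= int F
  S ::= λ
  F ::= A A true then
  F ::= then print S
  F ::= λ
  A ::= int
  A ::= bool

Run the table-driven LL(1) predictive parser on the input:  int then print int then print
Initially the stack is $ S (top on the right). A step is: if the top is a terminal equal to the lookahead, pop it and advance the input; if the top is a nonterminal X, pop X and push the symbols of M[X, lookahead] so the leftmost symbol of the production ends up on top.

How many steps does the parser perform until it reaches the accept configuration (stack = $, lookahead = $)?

      Stack           Input                            Action
   1  $ S             int then print int then print $  expand S ::= int F
   2  $ F int         int then print int then print $  match int
   3  $ F             then print int then print $      expand F ::= then print S
   4  $ S print then  then print int then print $      match then
   5  $ S print       print int then print $           match print
   6  $ S             int then print $                 expand S ::= int F
   7  $ F int         int then print $                 match int
   8  $ F             then print $                     expand F ::= then print S
   9  $ S print then  then print $                     match then
  10  $ S print       print $                          match print
  11  $ S             $                                expand S ::= λ
Accept reached after 11 steps.

11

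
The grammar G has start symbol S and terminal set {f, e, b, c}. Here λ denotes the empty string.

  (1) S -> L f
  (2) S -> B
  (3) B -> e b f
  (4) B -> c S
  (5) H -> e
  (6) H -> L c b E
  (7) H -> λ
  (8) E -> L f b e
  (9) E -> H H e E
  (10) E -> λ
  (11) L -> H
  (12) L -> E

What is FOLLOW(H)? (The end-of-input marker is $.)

FIRST(B) = {c, e}
FIRST(S) = {c, e, f}  (via L f, B)
FIRST(H) = {λ, c, e, f}  (via L c b E)
FIRST(E) = {λ, c, e, f}  (via L f b e, H H e E)
FIRST(L) = {λ, c, e, f}  (via H, E)
FOLLOW(S) includes $ since S is the start symbol.
FOLLOW(L): in S->L f, L is followed by f with FIRST {f}; in H->L c b E, L is followed by c b E with FIRST {c}; in E->L f b e, L is followed by f b e with FIRST {f}. Thus FOLLOW(L) = {c, f}.
FOLLOW(H): in E->H H e E (occurrence 1), H is followed by H e E with FIRST {c, e, f}; in E->H H e E (occurrence 2), H is followed by e E with FIRST {e}; in L->H, the suffix after H is empty, so FOLLOW(H) ⊇ FOLLOW(L) = {c, f}. Thus FOLLOW(H) = {c, e, f}.
FOLLOW(E): in H->L c b E, the suffix after E is empty, so FOLLOW(E) ⊇ FOLLOW(H) = {c, e, f}; in E->H H e E, the suffix after E is empty (adds nothing new); in L->E, the suffix after E is empty, so FOLLOW(E) ⊇ FOLLOW(L) = {c, f}. Thus FOLLOW(E) = {c, e, f}.
FOLLOW(S): in B->c S, the suffix after S is empty, so FOLLOW(S) ⊇ FOLLOW(B) = {$}. Thus FOLLOW(S) = {$}.
FOLLOW(B): in S->B, the suffix after B is empty, so FOLLOW(B) ⊇ FOLLOW(S) = {$}. Thus FOLLOW(B) = {$}.

{c, e, f}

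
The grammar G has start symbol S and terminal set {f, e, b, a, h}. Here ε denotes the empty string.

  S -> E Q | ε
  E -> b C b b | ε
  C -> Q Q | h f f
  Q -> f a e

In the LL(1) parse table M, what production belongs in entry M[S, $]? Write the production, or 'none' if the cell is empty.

S -> ε

FIRST(E) = {ε, b}
FIRST(Q) = {f}
FIRST(S) = {ε, b, f}  (via E Q)
FIRST(C) = {f, h}  (via Q Q)
FOLLOW(S) includes $ since S is the start symbol.
FOLLOW(S): S appears on no right-hand side. Thus FOLLOW(S) = {$}.
For S -> E Q: FIRST(E Q) = {b, f}, so it goes in M[S, t] for t ∈ {b, f}.
For S -> ε: FIRST(ε) = {ε}, so it goes in M[S, t] for t ∈ {}; since ε ∈ FIRST, also for every t ∈ FOLLOW(S) = {$}.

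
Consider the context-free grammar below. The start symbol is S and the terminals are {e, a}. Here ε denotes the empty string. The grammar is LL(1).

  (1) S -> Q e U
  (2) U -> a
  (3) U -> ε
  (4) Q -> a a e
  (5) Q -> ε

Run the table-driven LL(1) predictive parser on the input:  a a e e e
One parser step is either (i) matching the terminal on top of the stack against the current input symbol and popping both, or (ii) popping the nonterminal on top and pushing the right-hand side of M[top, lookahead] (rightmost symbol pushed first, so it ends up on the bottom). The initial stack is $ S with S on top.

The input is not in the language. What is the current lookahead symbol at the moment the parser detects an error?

step 1: stack=$ S  input=a a e e e $  — expand S -> Q e U
step 2: stack=$ U e Q  input=a a e e e $  — expand Q -> a a e
step 3: stack=$ U e e a a  input=a a e e e $  — match a
step 4: stack=$ U e e a  input=a e e e $  — match a
step 5: stack=$ U e e  input=e e e $  — match e
step 6: stack=$ U e  input=e e $  — match e
step 7: stack=$ U  input=e $  — error: M[U, e] is empty

e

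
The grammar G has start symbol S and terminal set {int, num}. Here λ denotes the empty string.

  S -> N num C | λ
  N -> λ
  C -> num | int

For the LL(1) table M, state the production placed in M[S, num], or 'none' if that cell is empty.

S -> N num C

FIRST(N): from N->λ we get {λ}. So FIRST(N) = {λ}.
FIRST(C): from C->num we get {num}; from C->int we get {int}. So FIRST(C) = {int, num}.
FIRST(S): from S->N num C we get {num}; from S->λ we get {λ}. So FIRST(S) = {λ, num}.
FOLLOW(S) includes $ since S is the start symbol.
FOLLOW(S): S appears on no right-hand side. Thus FOLLOW(S) = {$}.
For S -> N num C: FIRST(N num C) = {num}, so it goes in M[S, t] for t ∈ {num}.
For S -> λ: FIRST(λ) = {λ}, so it goes in M[S, t] for t ∈ {}; since λ ∈ FIRST, also for every t ∈ FOLLOW(S) = {$}.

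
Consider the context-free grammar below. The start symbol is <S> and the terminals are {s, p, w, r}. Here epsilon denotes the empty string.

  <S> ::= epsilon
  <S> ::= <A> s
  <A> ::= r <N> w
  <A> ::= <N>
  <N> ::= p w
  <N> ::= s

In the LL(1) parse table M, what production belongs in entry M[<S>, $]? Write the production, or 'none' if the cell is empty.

FIRST(<N>) = {p, s}
FIRST(<A>) = {p, r, s}  (via <N>)
FIRST(<S>) = {epsilon, p, r, s}  (via <A> s)
FOLLOW(<S>) includes $ since <S> is the start symbol.
FOLLOW(<S>): <S> appears on no right-hand side. Thus FOLLOW(<S>) = {$}.
For <S> ::= epsilon: FIRST(epsilon) = {epsilon}, so it goes in M[<S>, t] for t ∈ {}; since epsilon ∈ FIRST, also for every t ∈ FOLLOW(<S>) = {$}.
For <S> ::= <A> s: FIRST(<A> s) = {p, r, s}, so it goes in M[<S>, t] for t ∈ {p, r, s}.

<S> ::= epsilon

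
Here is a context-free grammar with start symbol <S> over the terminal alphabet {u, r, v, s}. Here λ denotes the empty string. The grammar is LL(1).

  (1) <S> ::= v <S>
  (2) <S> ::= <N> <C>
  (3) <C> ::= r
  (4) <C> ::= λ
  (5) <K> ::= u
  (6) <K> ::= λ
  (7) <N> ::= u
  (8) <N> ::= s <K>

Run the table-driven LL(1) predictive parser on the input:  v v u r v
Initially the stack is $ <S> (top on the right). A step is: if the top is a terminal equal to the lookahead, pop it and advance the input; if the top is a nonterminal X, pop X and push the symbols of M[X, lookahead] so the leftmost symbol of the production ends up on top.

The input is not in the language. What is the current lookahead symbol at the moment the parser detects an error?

step 1: stack=$ <S>  input=v v u r v $  — expand <S> ::= v <S>
step 2: stack=$ <S> v  input=v v u r v $  — match v
step 3: stack=$ <S>  input=v u r v $  — expand <S> ::= v <S>
step 4: stack=$ <S> v  input=v u r v $  — match v
step 5: stack=$ <S>  input=u r v $  — expand <S> ::= <N> <C>
step 6: stack=$ <C> <N>  input=u r v $  — expand <N> ::= u
step 7: stack=$ <C> u  input=u r v $  — match u
step 8: stack=$ <C>  input=r v $  — expand <C> ::= r
step 9: stack=$ r  input=r v $  — match r
step 10: stack=$  input=v $  — error: stack empty but input remains

v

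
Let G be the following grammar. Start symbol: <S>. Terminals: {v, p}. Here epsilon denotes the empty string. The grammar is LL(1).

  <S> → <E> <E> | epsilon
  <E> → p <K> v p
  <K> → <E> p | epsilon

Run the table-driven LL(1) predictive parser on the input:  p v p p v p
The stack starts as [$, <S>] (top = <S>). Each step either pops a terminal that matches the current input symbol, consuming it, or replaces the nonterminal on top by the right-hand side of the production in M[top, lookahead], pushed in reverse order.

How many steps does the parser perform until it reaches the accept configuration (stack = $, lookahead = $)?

11

step 1: stack=$ <S>  input=p v p p v p $  — expand <S> → <E> <E>
step 2: stack=$ <E> <E>  input=p v p p v p $  — expand <E> → p <K> v p
step 3: stack=$ <E> p v <K> p  input=p v p p v p $  — match p
step 4: stack=$ <E> p v <K>  input=v p p v p $  — expand <K> → epsilon
step 5: stack=$ <E> p v  input=v p p v p $  — match v
step 6: stack=$ <E> p  input=p p v p $  — match p
step 7: stack=$ <E>  input=p v p $  — expand <E> → p <K> v p
step 8: stack=$ p v <K> p  input=p v p $  — match p
step 9: stack=$ p v <K>  input=v p $  — expand <K> → epsilon
step 10: stack=$ p v  input=v p $  — match v
step 11: stack=$ p  input=p $  — match p
Accept reached after 11 steps.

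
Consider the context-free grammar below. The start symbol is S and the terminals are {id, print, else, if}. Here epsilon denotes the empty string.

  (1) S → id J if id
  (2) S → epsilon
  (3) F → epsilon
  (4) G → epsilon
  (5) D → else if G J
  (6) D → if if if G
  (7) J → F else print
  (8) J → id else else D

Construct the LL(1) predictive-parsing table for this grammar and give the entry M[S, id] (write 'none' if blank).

FIRST(S) = {epsilon, id}
FIRST(F) = {epsilon}
FIRST(G) = {epsilon}
FIRST(D) = {else, if}
FIRST(J) = {else, id}  (via F else print)
FOLLOW(S) includes $ since S is the start symbol.
FOLLOW(S): S appears on no right-hand side. Thus FOLLOW(S) = {$}.
For S → id J if id: FIRST(id J if id) = {id}, so it goes in M[S, t] for t ∈ {id}.
For S → epsilon: FIRST(epsilon) = {epsilon}, so it goes in M[S, t] for t ∈ {}; since epsilon ∈ FIRST, also for every t ∈ FOLLOW(S) = {$}.

S → id J if id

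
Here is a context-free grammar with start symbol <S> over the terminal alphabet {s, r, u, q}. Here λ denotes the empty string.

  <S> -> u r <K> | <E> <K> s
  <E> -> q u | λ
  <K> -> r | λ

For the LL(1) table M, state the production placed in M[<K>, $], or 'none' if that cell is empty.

FIRST(<E>) = {λ, q}
FIRST(<K>) = {λ, r}
FIRST(<S>) = {q, r, s, u}  (via <E> <K> s)
FOLLOW(<S>) includes $ since <S> is the start symbol.
FOLLOW(<S>): <S> appears on no right-hand side. Thus FOLLOW(<S>) = {$}.
FOLLOW(<K>): in <S>->u r <K>, the suffix after <K> is empty, so FOLLOW(<K>) ⊇ FOLLOW(<S>) = {$}; in <S>-><E> <K> s, <K> is followed by s with FIRST {s}. Thus FOLLOW(<K>) = {$, s}.
For <K> -> r: FIRST(r) = {r}, so it goes in M[<K>, t] for t ∈ {r}.
For <K> -> λ: FIRST(λ) = {λ}, so it goes in M[<K>, t] for t ∈ {}; since λ ∈ FIRST, also for every t ∈ FOLLOW(<K>) = {$, s}.

<K> -> λ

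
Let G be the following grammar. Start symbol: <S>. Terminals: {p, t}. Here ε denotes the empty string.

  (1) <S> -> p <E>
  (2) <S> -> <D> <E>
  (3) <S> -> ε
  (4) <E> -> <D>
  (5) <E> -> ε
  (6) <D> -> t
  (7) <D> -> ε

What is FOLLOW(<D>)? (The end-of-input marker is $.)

FIRST(<D>) = {ε, t}
FIRST(<E>) = {ε, t}  (via <D>)
FIRST(<S>) = {ε, p, t}  (via <D> <E>)
FOLLOW(<S>) includes $ since <S> is the start symbol.
FOLLOW(<S>): <S> appears on no right-hand side. Thus FOLLOW(<S>) = {$}.
FOLLOW(<E>): in <S>->p <E>, the suffix after <E> is empty, so FOLLOW(<E>) ⊇ FOLLOW(<S>) = {$}; in <S>-><D> <E>, the suffix after <E> is empty, so FOLLOW(<E>) ⊇ FOLLOW(<S>) = {$}. Thus FOLLOW(<E>) = {$}.
FOLLOW(<D>): in <S>-><D> <E>, <D> is followed by <E> with FIRST {ε, t}; in <S>-><D> <E>, the suffix after <D> is nullable, so FOLLOW(<D>) ⊇ FOLLOW(<S>) = {$}; in <E>-><D>, the suffix after <D> is empty, so FOLLOW(<D>) ⊇ FOLLOW(<E>) = {$}. Thus FOLLOW(<D>) = {$, t}.

{$, t}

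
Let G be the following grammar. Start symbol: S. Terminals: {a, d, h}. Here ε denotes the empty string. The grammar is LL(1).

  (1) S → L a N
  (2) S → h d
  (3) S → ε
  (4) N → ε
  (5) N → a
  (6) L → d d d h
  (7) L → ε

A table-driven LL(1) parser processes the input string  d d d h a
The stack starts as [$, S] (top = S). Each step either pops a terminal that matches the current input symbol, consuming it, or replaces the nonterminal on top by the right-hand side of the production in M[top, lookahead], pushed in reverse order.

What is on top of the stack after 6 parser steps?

a

step 1: stack=$ S  input=d d d h a $  — expand S → L a N
step 2: stack=$ N a L  input=d d d h a $  — expand L → d d d h
step 3: stack=$ N a h d d d  input=d d d h a $  — match d
step 4: stack=$ N a h d d  input=d d h a $  — match d
step 5: stack=$ N a h d  input=d h a $  — match d
step 6: stack=$ N a h  input=h a $  — match h
Stack after step 6: $ N a (top = a).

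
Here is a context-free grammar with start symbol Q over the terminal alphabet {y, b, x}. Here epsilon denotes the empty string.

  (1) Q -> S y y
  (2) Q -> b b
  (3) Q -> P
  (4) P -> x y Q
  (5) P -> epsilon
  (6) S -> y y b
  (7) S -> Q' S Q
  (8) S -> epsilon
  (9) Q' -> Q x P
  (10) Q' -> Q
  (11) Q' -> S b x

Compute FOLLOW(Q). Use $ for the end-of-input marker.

FIRST(P) = {epsilon, x}
FIRST(Q) = {epsilon, b, x, y}  (via S y y, P)
FIRST(S) = {epsilon, b, x, y}  (via Q' S Q)
FIRST(Q') = {epsilon, b, x, y}  (via Q x P, Q, S b x)
FOLLOW(Q) includes $ since Q is the start symbol.
FOLLOW(S): in Q->S y y, S is followed by y y with FIRST {y}; in S->Q' S Q, S is followed by Q with FIRST {epsilon, b, x, y}; in S->Q' S Q, the suffix after S is nullable (adds nothing new); in Q'->S b x, S is followed by b x with FIRST {b}. Thus FOLLOW(S) = {b, x, y}.
FOLLOW(Q'): in S->Q' S Q, Q' is followed by S Q with FIRST {epsilon, b, x, y}; in S->Q' S Q, the suffix after Q' is nullable, so FOLLOW(Q') ⊇ FOLLOW(S) = {b, x, y}. Thus FOLLOW(Q') = {b, x, y}.
FOLLOW(Q): in P->x y Q, the suffix after Q is empty, so FOLLOW(Q) ⊇ FOLLOW(P) = {$, b, x, y}; in S->Q' S Q, the suffix after Q is empty, so FOLLOW(Q) ⊇ FOLLOW(S) = {b, x, y}; in Q'->Q x P, Q is followed by x P with FIRST {x}; in Q'->Q, the suffix after Q is empty, so FOLLOW(Q) ⊇ FOLLOW(Q') = {b, x, y}. Thus FOLLOW(Q) = {$, b, x, y}.
FOLLOW(P): in Q->P, the suffix after P is empty, so FOLLOW(P) ⊇ FOLLOW(Q) = {$, b, x, y}; in Q'->Q x P, the suffix after P is empty, so FOLLOW(P) ⊇ FOLLOW(Q') = {b, x, y}. Thus FOLLOW(P) = {$, b, x, y}.

{$, b, x, y}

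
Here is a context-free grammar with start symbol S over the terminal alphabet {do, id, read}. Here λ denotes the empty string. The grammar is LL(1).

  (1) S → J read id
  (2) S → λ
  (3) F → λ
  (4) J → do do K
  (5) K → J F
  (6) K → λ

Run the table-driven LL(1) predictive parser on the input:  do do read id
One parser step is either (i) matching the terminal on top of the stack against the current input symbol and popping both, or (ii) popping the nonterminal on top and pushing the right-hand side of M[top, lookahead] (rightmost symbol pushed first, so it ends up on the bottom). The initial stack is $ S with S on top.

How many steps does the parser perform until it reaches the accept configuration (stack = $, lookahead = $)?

step 1: stack=$ S  input=do do read id $  — expand S → J read id
step 2: stack=$ id read J  input=do do read id $  — expand J → do do K
step 3: stack=$ id read K do do  input=do do read id $  — match do
step 4: stack=$ id read K do  input=do read id $  — match do
step 5: stack=$ id read K  input=read id $  — expand K → λ
step 6: stack=$ id read  input=read id $  — match read
step 7: stack=$ id  input=id $  — match id
Accept reached after 7 steps.

7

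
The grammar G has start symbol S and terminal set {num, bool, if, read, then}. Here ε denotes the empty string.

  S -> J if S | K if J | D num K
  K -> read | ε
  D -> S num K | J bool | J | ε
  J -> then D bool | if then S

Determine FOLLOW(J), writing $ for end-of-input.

FIRST(K) = {ε, read}
FIRST(J) = {if, then}
FIRST(S) = {if, num, read, then}  (via J if S, K if J, D num K)
FIRST(D) = {ε, if, num, read, then}  (via S num K, J bool, J)
FOLLOW(S) includes $ since S is the start symbol.
FOLLOW(D): in S->D num K, D is followed by num K with FIRST {num}; in J->then D bool, D is followed by bool with FIRST {bool}. Thus FOLLOW(D) = {bool, num}.
FOLLOW(S): in S->J if S, the suffix after S is empty (adds nothing new); in D->S num K, S is followed by num K with FIRST {num}; in J->if then S, the suffix after S is empty, so FOLLOW(S) ⊇ FOLLOW(J) = {$, bool, if, num}. Thus FOLLOW(S) = {$, bool, if, num}.
FOLLOW(K): in S->K if J, K is followed by if J with FIRST {if}; in S->D num K, the suffix after K is empty, so FOLLOW(K) ⊇ FOLLOW(S) = {$, bool, if, num}; in D->S num K, the suffix after K is empty, so FOLLOW(K) ⊇ FOLLOW(D) = {bool, num}. Thus FOLLOW(K) = {$, bool, if, num}.
FOLLOW(J): in S->J if S, J is followed by if S with FIRST {if}; in S->K if J, the suffix after J is empty, so FOLLOW(J) ⊇ FOLLOW(S) = {$, bool, if, num}; in D->J bool, J is followed by bool with FIRST {bool}; in D->J, the suffix after J is empty, so FOLLOW(J) ⊇ FOLLOW(D) = {bool, num}. Thus FOLLOW(J) = {$, bool, if, num}.

{$, bool, if, num}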